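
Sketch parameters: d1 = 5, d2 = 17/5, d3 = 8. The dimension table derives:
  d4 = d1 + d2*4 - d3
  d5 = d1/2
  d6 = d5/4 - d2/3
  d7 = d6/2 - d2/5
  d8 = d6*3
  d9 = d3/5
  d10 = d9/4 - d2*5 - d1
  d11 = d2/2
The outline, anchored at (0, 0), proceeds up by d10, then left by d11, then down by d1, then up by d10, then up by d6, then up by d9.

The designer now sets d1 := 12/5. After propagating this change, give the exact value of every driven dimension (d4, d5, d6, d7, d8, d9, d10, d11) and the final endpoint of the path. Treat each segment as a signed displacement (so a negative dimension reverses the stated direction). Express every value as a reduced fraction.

d4 = 8
d5 = 6/5
d6 = -5/6
d7 = -329/300
d8 = -5/2
d9 = 8/5
d10 = -19
d11 = 17/10
endpoint = (-17/10, -1189/30)

Apply edit: d1 := 12/5
  d4 = d1 + d2*4 - d3 = 8
  d5 = d1/2 = 6/5
  d6 = d5/4 - d2/3 = -5/6
  d7 = d6/2 - d2/5 = -329/300
  d8 = d6*3 = -5/2
  d9 = d3/5 = 8/5
  d10 = d9/4 - d2*5 - d1 = -19
  d11 = d2/2 = 17/10
Walk from origin (0, 0):
  seg 1: up by d10 = -19 → (0, -19)
  seg 2: left by d11 = 17/10 → (-17/10, -19)
  seg 3: down by d1 = 12/5 → (-17/10, -107/5)
  seg 4: up by d10 = -19 → (-17/10, -202/5)
  seg 5: up by d6 = -5/6 → (-17/10, -1237/30)
  seg 6: up by d9 = 8/5 → (-17/10, -1189/30)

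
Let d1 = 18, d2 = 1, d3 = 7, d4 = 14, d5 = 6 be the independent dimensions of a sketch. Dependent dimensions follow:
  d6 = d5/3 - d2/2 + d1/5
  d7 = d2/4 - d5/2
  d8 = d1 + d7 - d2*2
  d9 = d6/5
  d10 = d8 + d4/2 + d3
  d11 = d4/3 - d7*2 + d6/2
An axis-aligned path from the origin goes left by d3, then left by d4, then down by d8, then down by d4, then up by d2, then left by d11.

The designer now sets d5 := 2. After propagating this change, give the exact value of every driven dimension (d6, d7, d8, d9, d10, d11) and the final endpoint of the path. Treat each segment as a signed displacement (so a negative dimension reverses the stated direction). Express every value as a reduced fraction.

Apply edit: d5 := 2
  d6 = d5/3 - d2/2 + d1/5 = 113/30
  d7 = d2/4 - d5/2 = -3/4
  d8 = d1 + d7 - d2*2 = 61/4
  d9 = d6/5 = 113/150
  d10 = d8 + d4/2 + d3 = 117/4
  d11 = d4/3 - d7*2 + d6/2 = 161/20
Walk from origin (0, 0):
  seg 1: left by d3 = 7 → (-7, 0)
  seg 2: left by d4 = 14 → (-21, 0)
  seg 3: down by d8 = 61/4 → (-21, -61/4)
  seg 4: down by d4 = 14 → (-21, -117/4)
  seg 5: up by d2 = 1 → (-21, -113/4)
  seg 6: left by d11 = 161/20 → (-581/20, -113/4)

d6 = 113/30
d7 = -3/4
d8 = 61/4
d9 = 113/150
d10 = 117/4
d11 = 161/20
endpoint = (-581/20, -113/4)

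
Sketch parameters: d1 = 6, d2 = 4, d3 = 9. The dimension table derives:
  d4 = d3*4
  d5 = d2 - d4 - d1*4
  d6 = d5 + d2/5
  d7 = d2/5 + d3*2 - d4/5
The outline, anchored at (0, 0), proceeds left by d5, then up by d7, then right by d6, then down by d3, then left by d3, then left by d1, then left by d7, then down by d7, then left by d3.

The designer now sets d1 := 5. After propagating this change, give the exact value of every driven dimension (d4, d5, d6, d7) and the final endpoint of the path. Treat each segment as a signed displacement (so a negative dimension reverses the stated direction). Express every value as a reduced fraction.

Apply edit: d1 := 5
  d4 = d3*4 = 36
  d5 = d2 - d4 - d1*4 = -52
  d6 = d5 + d2/5 = -256/5
  d7 = d2/5 + d3*2 - d4/5 = 58/5
Walk from origin (0, 0):
  seg 1: left by d5 = -52 → (52, 0)
  seg 2: up by d7 = 58/5 → (52, 58/5)
  seg 3: right by d6 = -256/5 → (4/5, 58/5)
  seg 4: down by d3 = 9 → (4/5, 13/5)
  seg 5: left by d3 = 9 → (-41/5, 13/5)
  seg 6: left by d1 = 5 → (-66/5, 13/5)
  seg 7: left by d7 = 58/5 → (-124/5, 13/5)
  seg 8: down by d7 = 58/5 → (-124/5, -9)
  seg 9: left by d3 = 9 → (-169/5, -9)

d4 = 36
d5 = -52
d6 = -256/5
d7 = 58/5
endpoint = (-169/5, -9)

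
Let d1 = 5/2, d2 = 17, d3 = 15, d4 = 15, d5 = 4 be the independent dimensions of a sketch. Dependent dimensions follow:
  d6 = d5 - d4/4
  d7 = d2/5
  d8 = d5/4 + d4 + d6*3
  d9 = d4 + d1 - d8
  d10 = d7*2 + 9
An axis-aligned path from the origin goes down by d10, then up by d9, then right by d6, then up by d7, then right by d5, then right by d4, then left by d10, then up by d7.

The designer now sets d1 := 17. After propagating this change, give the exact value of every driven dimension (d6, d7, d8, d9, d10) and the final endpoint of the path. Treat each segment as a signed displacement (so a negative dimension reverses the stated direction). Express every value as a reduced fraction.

d6 = 1/4
d7 = 17/5
d8 = 67/4
d9 = 61/4
d10 = 79/5
endpoint = (69/20, 25/4)

Apply edit: d1 := 17
  d6 = d5 - d4/4 = 1/4
  d7 = d2/5 = 17/5
  d8 = d5/4 + d4 + d6*3 = 67/4
  d9 = d4 + d1 - d8 = 61/4
  d10 = d7*2 + 9 = 79/5
Walk from origin (0, 0):
  seg 1: down by d10 = 79/5 → (0, -79/5)
  seg 2: up by d9 = 61/4 → (0, -11/20)
  seg 3: right by d6 = 1/4 → (1/4, -11/20)
  seg 4: up by d7 = 17/5 → (1/4, 57/20)
  seg 5: right by d5 = 4 → (17/4, 57/20)
  seg 6: right by d4 = 15 → (77/4, 57/20)
  seg 7: left by d10 = 79/5 → (69/20, 57/20)
  seg 8: up by d7 = 17/5 → (69/20, 25/4)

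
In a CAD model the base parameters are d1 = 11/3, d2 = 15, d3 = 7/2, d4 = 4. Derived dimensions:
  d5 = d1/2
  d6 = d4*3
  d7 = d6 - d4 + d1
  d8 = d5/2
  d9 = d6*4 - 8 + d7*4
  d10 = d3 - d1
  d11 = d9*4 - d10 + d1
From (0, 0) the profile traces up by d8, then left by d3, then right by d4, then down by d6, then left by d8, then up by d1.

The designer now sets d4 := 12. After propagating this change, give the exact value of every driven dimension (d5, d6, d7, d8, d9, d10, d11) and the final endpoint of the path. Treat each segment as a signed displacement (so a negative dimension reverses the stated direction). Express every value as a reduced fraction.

d5 = 11/6
d6 = 36
d7 = 83/3
d8 = 11/12
d9 = 740/3
d10 = -1/6
d11 = 1981/2
endpoint = (91/12, -377/12)

Apply edit: d4 := 12
  d5 = d1/2 = 11/6
  d6 = d4*3 = 36
  d7 = d6 - d4 + d1 = 83/3
  d8 = d5/2 = 11/12
  d9 = d6*4 - 8 + d7*4 = 740/3
  d10 = d3 - d1 = -1/6
  d11 = d9*4 - d10 + d1 = 1981/2
Walk from origin (0, 0):
  seg 1: up by d8 = 11/12 → (0, 11/12)
  seg 2: left by d3 = 7/2 → (-7/2, 11/12)
  seg 3: right by d4 = 12 → (17/2, 11/12)
  seg 4: down by d6 = 36 → (17/2, -421/12)
  seg 5: left by d8 = 11/12 → (91/12, -421/12)
  seg 6: up by d1 = 11/3 → (91/12, -377/12)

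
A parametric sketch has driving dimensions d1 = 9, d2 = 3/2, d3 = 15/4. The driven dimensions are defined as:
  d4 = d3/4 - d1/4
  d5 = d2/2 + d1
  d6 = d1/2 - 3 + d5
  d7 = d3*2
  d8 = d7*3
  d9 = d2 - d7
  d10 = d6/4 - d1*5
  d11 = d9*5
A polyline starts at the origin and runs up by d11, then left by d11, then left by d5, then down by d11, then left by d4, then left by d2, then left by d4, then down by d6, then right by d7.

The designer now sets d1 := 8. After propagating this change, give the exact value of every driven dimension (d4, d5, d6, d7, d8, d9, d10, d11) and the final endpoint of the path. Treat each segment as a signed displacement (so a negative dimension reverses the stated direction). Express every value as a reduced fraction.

d4 = -17/16
d5 = 35/4
d6 = 39/4
d7 = 15/2
d8 = 45/2
d9 = -6
d10 = -601/16
d11 = -30
endpoint = (235/8, -39/4)

Apply edit: d1 := 8
  d4 = d3/4 - d1/4 = -17/16
  d5 = d2/2 + d1 = 35/4
  d6 = d1/2 - 3 + d5 = 39/4
  d7 = d3*2 = 15/2
  d8 = d7*3 = 45/2
  d9 = d2 - d7 = -6
  d10 = d6/4 - d1*5 = -601/16
  d11 = d9*5 = -30
Walk from origin (0, 0):
  seg 1: up by d11 = -30 → (0, -30)
  seg 2: left by d11 = -30 → (30, -30)
  seg 3: left by d5 = 35/4 → (85/4, -30)
  seg 4: down by d11 = -30 → (85/4, 0)
  seg 5: left by d4 = -17/16 → (357/16, 0)
  seg 6: left by d2 = 3/2 → (333/16, 0)
  seg 7: left by d4 = -17/16 → (175/8, 0)
  seg 8: down by d6 = 39/4 → (175/8, -39/4)
  seg 9: right by d7 = 15/2 → (235/8, -39/4)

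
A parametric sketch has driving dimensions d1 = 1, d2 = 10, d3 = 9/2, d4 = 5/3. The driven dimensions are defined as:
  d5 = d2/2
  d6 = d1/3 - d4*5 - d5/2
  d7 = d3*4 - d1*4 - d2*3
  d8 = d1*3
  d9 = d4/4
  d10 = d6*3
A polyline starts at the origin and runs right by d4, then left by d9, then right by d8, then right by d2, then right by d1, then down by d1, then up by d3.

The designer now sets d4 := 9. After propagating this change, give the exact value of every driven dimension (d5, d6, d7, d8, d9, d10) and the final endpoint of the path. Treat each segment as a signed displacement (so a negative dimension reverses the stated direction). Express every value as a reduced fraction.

d5 = 5
d6 = -283/6
d7 = -16
d8 = 3
d9 = 9/4
d10 = -283/2
endpoint = (83/4, 7/2)

Apply edit: d4 := 9
  d5 = d2/2 = 5
  d6 = d1/3 - d4*5 - d5/2 = -283/6
  d7 = d3*4 - d1*4 - d2*3 = -16
  d8 = d1*3 = 3
  d9 = d4/4 = 9/4
  d10 = d6*3 = -283/2
Walk from origin (0, 0):
  seg 1: right by d4 = 9 → (9, 0)
  seg 2: left by d9 = 9/4 → (27/4, 0)
  seg 3: right by d8 = 3 → (39/4, 0)
  seg 4: right by d2 = 10 → (79/4, 0)
  seg 5: right by d1 = 1 → (83/4, 0)
  seg 6: down by d1 = 1 → (83/4, -1)
  seg 7: up by d3 = 9/2 → (83/4, 7/2)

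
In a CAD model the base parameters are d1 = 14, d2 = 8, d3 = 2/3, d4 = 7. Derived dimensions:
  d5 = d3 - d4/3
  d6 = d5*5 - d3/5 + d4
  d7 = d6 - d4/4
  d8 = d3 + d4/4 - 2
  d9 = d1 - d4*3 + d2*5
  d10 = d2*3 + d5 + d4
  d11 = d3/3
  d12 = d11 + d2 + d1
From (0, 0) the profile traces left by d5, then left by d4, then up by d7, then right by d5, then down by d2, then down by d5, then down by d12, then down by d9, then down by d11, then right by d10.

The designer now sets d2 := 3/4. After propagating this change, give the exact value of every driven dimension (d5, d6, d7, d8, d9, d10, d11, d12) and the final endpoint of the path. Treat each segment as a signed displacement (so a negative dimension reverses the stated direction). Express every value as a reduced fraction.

d5 = -5/3
d6 = -22/15
d7 = -193/60
d8 = 5/12
d9 = -13/4
d10 = 91/12
d11 = 2/9
d12 = 539/36
endpoint = (7/12, -641/45)

Apply edit: d2 := 3/4
  d5 = d3 - d4/3 = -5/3
  d6 = d5*5 - d3/5 + d4 = -22/15
  d7 = d6 - d4/4 = -193/60
  d8 = d3 + d4/4 - 2 = 5/12
  d9 = d1 - d4*3 + d2*5 = -13/4
  d10 = d2*3 + d5 + d4 = 91/12
  d11 = d3/3 = 2/9
  d12 = d11 + d2 + d1 = 539/36
Walk from origin (0, 0):
  seg 1: left by d5 = -5/3 → (5/3, 0)
  seg 2: left by d4 = 7 → (-16/3, 0)
  seg 3: up by d7 = -193/60 → (-16/3, -193/60)
  seg 4: right by d5 = -5/3 → (-7, -193/60)
  seg 5: down by d2 = 3/4 → (-7, -119/30)
  seg 6: down by d5 = -5/3 → (-7, -23/10)
  seg 7: down by d12 = 539/36 → (-7, -3109/180)
  seg 8: down by d9 = -13/4 → (-7, -631/45)
  seg 9: down by d11 = 2/9 → (-7, -641/45)
  seg 10: right by d10 = 91/12 → (7/12, -641/45)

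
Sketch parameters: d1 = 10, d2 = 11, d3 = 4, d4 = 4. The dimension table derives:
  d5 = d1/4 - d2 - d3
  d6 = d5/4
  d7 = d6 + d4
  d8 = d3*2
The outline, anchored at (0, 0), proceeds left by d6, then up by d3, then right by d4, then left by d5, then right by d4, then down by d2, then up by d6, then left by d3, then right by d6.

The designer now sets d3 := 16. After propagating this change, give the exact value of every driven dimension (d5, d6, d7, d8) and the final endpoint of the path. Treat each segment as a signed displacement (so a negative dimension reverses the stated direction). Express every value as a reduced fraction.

d5 = -49/2
d6 = -49/8
d7 = -17/8
d8 = 32
endpoint = (33/2, -9/8)

Apply edit: d3 := 16
  d5 = d1/4 - d2 - d3 = -49/2
  d6 = d5/4 = -49/8
  d7 = d6 + d4 = -17/8
  d8 = d3*2 = 32
Walk from origin (0, 0):
  seg 1: left by d6 = -49/8 → (49/8, 0)
  seg 2: up by d3 = 16 → (49/8, 16)
  seg 3: right by d4 = 4 → (81/8, 16)
  seg 4: left by d5 = -49/2 → (277/8, 16)
  seg 5: right by d4 = 4 → (309/8, 16)
  seg 6: down by d2 = 11 → (309/8, 5)
  seg 7: up by d6 = -49/8 → (309/8, -9/8)
  seg 8: left by d3 = 16 → (181/8, -9/8)
  seg 9: right by d6 = -49/8 → (33/2, -9/8)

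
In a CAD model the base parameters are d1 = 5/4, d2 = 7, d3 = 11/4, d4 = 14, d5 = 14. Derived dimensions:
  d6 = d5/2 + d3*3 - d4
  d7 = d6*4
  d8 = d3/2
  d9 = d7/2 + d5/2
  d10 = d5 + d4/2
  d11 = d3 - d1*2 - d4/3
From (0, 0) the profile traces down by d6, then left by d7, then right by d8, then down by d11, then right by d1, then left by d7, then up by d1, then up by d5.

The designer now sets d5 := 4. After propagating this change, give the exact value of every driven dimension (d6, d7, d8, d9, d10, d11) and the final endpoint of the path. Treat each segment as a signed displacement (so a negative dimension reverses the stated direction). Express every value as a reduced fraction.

Apply edit: d5 := 4
  d6 = d5/2 + d3*3 - d4 = -15/4
  d7 = d6*4 = -15
  d8 = d3/2 = 11/8
  d9 = d7/2 + d5/2 = -11/2
  d10 = d5 + d4/2 = 11
  d11 = d3 - d1*2 - d4/3 = -53/12
Walk from origin (0, 0):
  seg 1: down by d6 = -15/4 → (0, 15/4)
  seg 2: left by d7 = -15 → (15, 15/4)
  seg 3: right by d8 = 11/8 → (131/8, 15/4)
  seg 4: down by d11 = -53/12 → (131/8, 49/6)
  seg 5: right by d1 = 5/4 → (141/8, 49/6)
  seg 6: left by d7 = -15 → (261/8, 49/6)
  seg 7: up by d1 = 5/4 → (261/8, 113/12)
  seg 8: up by d5 = 4 → (261/8, 161/12)

d6 = -15/4
d7 = -15
d8 = 11/8
d9 = -11/2
d10 = 11
d11 = -53/12
endpoint = (261/8, 161/12)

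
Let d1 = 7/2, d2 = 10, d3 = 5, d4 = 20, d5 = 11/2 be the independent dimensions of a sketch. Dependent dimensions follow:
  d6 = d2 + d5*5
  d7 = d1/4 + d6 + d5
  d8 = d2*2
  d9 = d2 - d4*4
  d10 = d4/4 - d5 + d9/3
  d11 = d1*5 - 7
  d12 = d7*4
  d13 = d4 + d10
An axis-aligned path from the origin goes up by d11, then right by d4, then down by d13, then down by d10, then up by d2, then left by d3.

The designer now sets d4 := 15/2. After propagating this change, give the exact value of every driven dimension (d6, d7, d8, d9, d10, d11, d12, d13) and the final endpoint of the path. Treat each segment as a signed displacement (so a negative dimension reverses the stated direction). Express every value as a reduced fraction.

d6 = 75/2
d7 = 351/8
d8 = 20
d9 = -20
d10 = -247/24
d11 = 21/2
d12 = 351/2
d13 = -67/24
endpoint = (5/2, 403/12)

Apply edit: d4 := 15/2
  d6 = d2 + d5*5 = 75/2
  d7 = d1/4 + d6 + d5 = 351/8
  d8 = d2*2 = 20
  d9 = d2 - d4*4 = -20
  d10 = d4/4 - d5 + d9/3 = -247/24
  d11 = d1*5 - 7 = 21/2
  d12 = d7*4 = 351/2
  d13 = d4 + d10 = -67/24
Walk from origin (0, 0):
  seg 1: up by d11 = 21/2 → (0, 21/2)
  seg 2: right by d4 = 15/2 → (15/2, 21/2)
  seg 3: down by d13 = -67/24 → (15/2, 319/24)
  seg 4: down by d10 = -247/24 → (15/2, 283/12)
  seg 5: up by d2 = 10 → (15/2, 403/12)
  seg 6: left by d3 = 5 → (5/2, 403/12)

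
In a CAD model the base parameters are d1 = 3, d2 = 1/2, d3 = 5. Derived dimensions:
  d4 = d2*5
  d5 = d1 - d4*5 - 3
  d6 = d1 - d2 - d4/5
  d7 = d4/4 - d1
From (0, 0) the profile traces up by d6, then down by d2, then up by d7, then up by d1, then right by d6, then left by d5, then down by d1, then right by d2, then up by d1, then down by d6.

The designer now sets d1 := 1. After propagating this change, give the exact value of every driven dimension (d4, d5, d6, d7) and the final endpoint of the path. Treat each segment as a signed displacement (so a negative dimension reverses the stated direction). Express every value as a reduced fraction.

d4 = 5/2
d5 = -29/2
d6 = 0
d7 = -3/8
endpoint = (15, 1/8)

Apply edit: d1 := 1
  d4 = d2*5 = 5/2
  d5 = d1 - d4*5 - 3 = -29/2
  d6 = d1 - d2 - d4/5 = 0
  d7 = d4/4 - d1 = -3/8
Walk from origin (0, 0):
  seg 1: up by d6 = 0 → (0, 0)
  seg 2: down by d2 = 1/2 → (0, -1/2)
  seg 3: up by d7 = -3/8 → (0, -7/8)
  seg 4: up by d1 = 1 → (0, 1/8)
  seg 5: right by d6 = 0 → (0, 1/8)
  seg 6: left by d5 = -29/2 → (29/2, 1/8)
  seg 7: down by d1 = 1 → (29/2, -7/8)
  seg 8: right by d2 = 1/2 → (15, -7/8)
  seg 9: up by d1 = 1 → (15, 1/8)
  seg 10: down by d6 = 0 → (15, 1/8)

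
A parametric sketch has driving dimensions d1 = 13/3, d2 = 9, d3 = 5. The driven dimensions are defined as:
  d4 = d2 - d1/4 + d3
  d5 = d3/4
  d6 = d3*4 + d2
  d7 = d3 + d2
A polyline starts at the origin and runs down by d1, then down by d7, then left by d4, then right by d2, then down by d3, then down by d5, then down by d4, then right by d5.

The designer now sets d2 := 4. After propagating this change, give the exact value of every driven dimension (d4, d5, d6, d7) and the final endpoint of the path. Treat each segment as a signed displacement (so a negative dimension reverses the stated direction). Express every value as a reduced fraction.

Apply edit: d2 := 4
  d4 = d2 - d1/4 + d3 = 95/12
  d5 = d3/4 = 5/4
  d6 = d3*4 + d2 = 24
  d7 = d3 + d2 = 9
Walk from origin (0, 0):
  seg 1: down by d1 = 13/3 → (0, -13/3)
  seg 2: down by d7 = 9 → (0, -40/3)
  seg 3: left by d4 = 95/12 → (-95/12, -40/3)
  seg 4: right by d2 = 4 → (-47/12, -40/3)
  seg 5: down by d3 = 5 → (-47/12, -55/3)
  seg 6: down by d5 = 5/4 → (-47/12, -235/12)
  seg 7: down by d4 = 95/12 → (-47/12, -55/2)
  seg 8: right by d5 = 5/4 → (-8/3, -55/2)

d4 = 95/12
d5 = 5/4
d6 = 24
d7 = 9
endpoint = (-8/3, -55/2)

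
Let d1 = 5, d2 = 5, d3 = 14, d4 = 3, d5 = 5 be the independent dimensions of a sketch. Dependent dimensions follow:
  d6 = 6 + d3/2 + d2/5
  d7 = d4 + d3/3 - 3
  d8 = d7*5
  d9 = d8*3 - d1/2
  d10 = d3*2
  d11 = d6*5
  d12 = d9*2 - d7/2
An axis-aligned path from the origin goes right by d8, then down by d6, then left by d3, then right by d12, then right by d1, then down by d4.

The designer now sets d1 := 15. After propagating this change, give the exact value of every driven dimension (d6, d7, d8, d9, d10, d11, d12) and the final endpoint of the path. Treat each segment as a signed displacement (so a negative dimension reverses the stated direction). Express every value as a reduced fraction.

d6 = 14
d7 = 14/3
d8 = 70/3
d9 = 125/2
d10 = 28
d11 = 70
d12 = 368/3
endpoint = (147, -17)

Apply edit: d1 := 15
  d6 = 6 + d3/2 + d2/5 = 14
  d7 = d4 + d3/3 - 3 = 14/3
  d8 = d7*5 = 70/3
  d9 = d8*3 - d1/2 = 125/2
  d10 = d3*2 = 28
  d11 = d6*5 = 70
  d12 = d9*2 - d7/2 = 368/3
Walk from origin (0, 0):
  seg 1: right by d8 = 70/3 → (70/3, 0)
  seg 2: down by d6 = 14 → (70/3, -14)
  seg 3: left by d3 = 14 → (28/3, -14)
  seg 4: right by d12 = 368/3 → (132, -14)
  seg 5: right by d1 = 15 → (147, -14)
  seg 6: down by d4 = 3 → (147, -17)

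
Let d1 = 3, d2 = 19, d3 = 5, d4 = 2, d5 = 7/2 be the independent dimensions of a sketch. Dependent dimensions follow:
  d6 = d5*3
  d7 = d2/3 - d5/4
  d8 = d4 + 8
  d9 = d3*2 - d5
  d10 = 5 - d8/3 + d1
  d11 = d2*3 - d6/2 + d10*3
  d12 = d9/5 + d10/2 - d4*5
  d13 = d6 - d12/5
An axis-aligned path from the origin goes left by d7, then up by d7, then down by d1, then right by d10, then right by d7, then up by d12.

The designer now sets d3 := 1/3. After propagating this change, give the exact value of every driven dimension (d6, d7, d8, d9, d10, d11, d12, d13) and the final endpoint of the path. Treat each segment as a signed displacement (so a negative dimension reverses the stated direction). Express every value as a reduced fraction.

d6 = 21/2
d7 = 131/24
d8 = 10
d9 = -17/6
d10 = 14/3
d11 = 263/4
d12 = -247/30
d13 = 911/75
endpoint = (14/3, -231/40)

Apply edit: d3 := 1/3
  d6 = d5*3 = 21/2
  d7 = d2/3 - d5/4 = 131/24
  d8 = d4 + 8 = 10
  d9 = d3*2 - d5 = -17/6
  d10 = 5 - d8/3 + d1 = 14/3
  d11 = d2*3 - d6/2 + d10*3 = 263/4
  d12 = d9/5 + d10/2 - d4*5 = -247/30
  d13 = d6 - d12/5 = 911/75
Walk from origin (0, 0):
  seg 1: left by d7 = 131/24 → (-131/24, 0)
  seg 2: up by d7 = 131/24 → (-131/24, 131/24)
  seg 3: down by d1 = 3 → (-131/24, 59/24)
  seg 4: right by d10 = 14/3 → (-19/24, 59/24)
  seg 5: right by d7 = 131/24 → (14/3, 59/24)
  seg 6: up by d12 = -247/30 → (14/3, -231/40)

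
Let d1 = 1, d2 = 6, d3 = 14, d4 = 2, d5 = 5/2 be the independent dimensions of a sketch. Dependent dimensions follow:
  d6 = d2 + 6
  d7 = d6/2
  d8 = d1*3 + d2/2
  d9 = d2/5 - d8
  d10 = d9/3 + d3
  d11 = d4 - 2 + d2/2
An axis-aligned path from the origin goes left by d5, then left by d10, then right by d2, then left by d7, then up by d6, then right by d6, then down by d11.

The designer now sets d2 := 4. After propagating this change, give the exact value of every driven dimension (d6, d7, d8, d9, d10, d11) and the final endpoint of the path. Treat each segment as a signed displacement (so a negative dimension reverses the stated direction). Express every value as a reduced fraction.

d6 = 10
d7 = 5
d8 = 5
d9 = -21/5
d10 = 63/5
d11 = 2
endpoint = (-61/10, 8)

Apply edit: d2 := 4
  d6 = d2 + 6 = 10
  d7 = d6/2 = 5
  d8 = d1*3 + d2/2 = 5
  d9 = d2/5 - d8 = -21/5
  d10 = d9/3 + d3 = 63/5
  d11 = d4 - 2 + d2/2 = 2
Walk from origin (0, 0):
  seg 1: left by d5 = 5/2 → (-5/2, 0)
  seg 2: left by d10 = 63/5 → (-151/10, 0)
  seg 3: right by d2 = 4 → (-111/10, 0)
  seg 4: left by d7 = 5 → (-161/10, 0)
  seg 5: up by d6 = 10 → (-161/10, 10)
  seg 6: right by d6 = 10 → (-61/10, 10)
  seg 7: down by d11 = 2 → (-61/10, 8)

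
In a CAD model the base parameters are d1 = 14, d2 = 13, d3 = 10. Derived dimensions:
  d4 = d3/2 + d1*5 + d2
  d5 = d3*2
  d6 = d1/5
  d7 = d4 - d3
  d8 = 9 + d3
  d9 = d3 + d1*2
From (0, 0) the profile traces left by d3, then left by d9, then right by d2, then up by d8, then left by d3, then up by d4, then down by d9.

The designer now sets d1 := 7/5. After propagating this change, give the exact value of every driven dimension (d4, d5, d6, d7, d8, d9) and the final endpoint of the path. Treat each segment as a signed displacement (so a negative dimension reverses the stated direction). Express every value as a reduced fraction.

d4 = 25
d5 = 20
d6 = 7/25
d7 = 15
d8 = 19
d9 = 64/5
endpoint = (-99/5, 156/5)

Apply edit: d1 := 7/5
  d4 = d3/2 + d1*5 + d2 = 25
  d5 = d3*2 = 20
  d6 = d1/5 = 7/25
  d7 = d4 - d3 = 15
  d8 = 9 + d3 = 19
  d9 = d3 + d1*2 = 64/5
Walk from origin (0, 0):
  seg 1: left by d3 = 10 → (-10, 0)
  seg 2: left by d9 = 64/5 → (-114/5, 0)
  seg 3: right by d2 = 13 → (-49/5, 0)
  seg 4: up by d8 = 19 → (-49/5, 19)
  seg 5: left by d3 = 10 → (-99/5, 19)
  seg 6: up by d4 = 25 → (-99/5, 44)
  seg 7: down by d9 = 64/5 → (-99/5, 156/5)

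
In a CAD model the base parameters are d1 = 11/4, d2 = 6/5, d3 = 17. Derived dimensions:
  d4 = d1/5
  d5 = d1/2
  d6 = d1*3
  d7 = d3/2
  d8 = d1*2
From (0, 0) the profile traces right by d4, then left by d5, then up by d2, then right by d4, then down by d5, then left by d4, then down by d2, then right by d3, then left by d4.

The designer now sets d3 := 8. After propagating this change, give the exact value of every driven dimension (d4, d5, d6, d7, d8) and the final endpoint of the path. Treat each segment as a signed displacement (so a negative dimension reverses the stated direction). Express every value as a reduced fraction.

d4 = 11/20
d5 = 11/8
d6 = 33/4
d7 = 4
d8 = 11/2
endpoint = (53/8, -11/8)

Apply edit: d3 := 8
  d4 = d1/5 = 11/20
  d5 = d1/2 = 11/8
  d6 = d1*3 = 33/4
  d7 = d3/2 = 4
  d8 = d1*2 = 11/2
Walk from origin (0, 0):
  seg 1: right by d4 = 11/20 → (11/20, 0)
  seg 2: left by d5 = 11/8 → (-33/40, 0)
  seg 3: up by d2 = 6/5 → (-33/40, 6/5)
  seg 4: right by d4 = 11/20 → (-11/40, 6/5)
  seg 5: down by d5 = 11/8 → (-11/40, -7/40)
  seg 6: left by d4 = 11/20 → (-33/40, -7/40)
  seg 7: down by d2 = 6/5 → (-33/40, -11/8)
  seg 8: right by d3 = 8 → (287/40, -11/8)
  seg 9: left by d4 = 11/20 → (53/8, -11/8)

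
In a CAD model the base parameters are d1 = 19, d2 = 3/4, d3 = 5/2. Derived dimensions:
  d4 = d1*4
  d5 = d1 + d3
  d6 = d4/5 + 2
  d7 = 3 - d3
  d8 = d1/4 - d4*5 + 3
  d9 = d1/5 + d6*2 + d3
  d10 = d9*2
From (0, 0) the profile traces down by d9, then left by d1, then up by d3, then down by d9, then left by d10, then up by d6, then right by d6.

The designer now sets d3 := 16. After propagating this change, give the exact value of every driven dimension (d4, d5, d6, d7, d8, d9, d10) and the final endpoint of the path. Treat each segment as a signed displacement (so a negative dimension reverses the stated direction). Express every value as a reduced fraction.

d4 = 76
d5 = 35
d6 = 86/5
d7 = -13
d8 = -1489/4
d9 = 271/5
d10 = 542/5
endpoint = (-551/5, -376/5)

Apply edit: d3 := 16
  d4 = d1*4 = 76
  d5 = d1 + d3 = 35
  d6 = d4/5 + 2 = 86/5
  d7 = 3 - d3 = -13
  d8 = d1/4 - d4*5 + 3 = -1489/4
  d9 = d1/5 + d6*2 + d3 = 271/5
  d10 = d9*2 = 542/5
Walk from origin (0, 0):
  seg 1: down by d9 = 271/5 → (0, -271/5)
  seg 2: left by d1 = 19 → (-19, -271/5)
  seg 3: up by d3 = 16 → (-19, -191/5)
  seg 4: down by d9 = 271/5 → (-19, -462/5)
  seg 5: left by d10 = 542/5 → (-637/5, -462/5)
  seg 6: up by d6 = 86/5 → (-637/5, -376/5)
  seg 7: right by d6 = 86/5 → (-551/5, -376/5)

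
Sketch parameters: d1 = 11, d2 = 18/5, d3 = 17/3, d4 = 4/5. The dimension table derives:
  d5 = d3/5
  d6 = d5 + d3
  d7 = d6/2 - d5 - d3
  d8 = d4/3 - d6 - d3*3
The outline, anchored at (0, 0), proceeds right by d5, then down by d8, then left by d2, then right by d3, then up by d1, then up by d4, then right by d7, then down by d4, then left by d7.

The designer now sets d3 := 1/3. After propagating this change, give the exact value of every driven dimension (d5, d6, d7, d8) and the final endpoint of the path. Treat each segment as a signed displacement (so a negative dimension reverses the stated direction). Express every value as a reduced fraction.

Apply edit: d3 := 1/3
  d5 = d3/5 = 1/15
  d6 = d5 + d3 = 2/5
  d7 = d6/2 - d5 - d3 = -1/5
  d8 = d4/3 - d6 - d3*3 = -17/15
Walk from origin (0, 0):
  seg 1: right by d5 = 1/15 → (1/15, 0)
  seg 2: down by d8 = -17/15 → (1/15, 17/15)
  seg 3: left by d2 = 18/5 → (-53/15, 17/15)
  seg 4: right by d3 = 1/3 → (-16/5, 17/15)
  seg 5: up by d1 = 11 → (-16/5, 182/15)
  seg 6: up by d4 = 4/5 → (-16/5, 194/15)
  seg 7: right by d7 = -1/5 → (-17/5, 194/15)
  seg 8: down by d4 = 4/5 → (-17/5, 182/15)
  seg 9: left by d7 = -1/5 → (-16/5, 182/15)

d5 = 1/15
d6 = 2/5
d7 = -1/5
d8 = -17/15
endpoint = (-16/5, 182/15)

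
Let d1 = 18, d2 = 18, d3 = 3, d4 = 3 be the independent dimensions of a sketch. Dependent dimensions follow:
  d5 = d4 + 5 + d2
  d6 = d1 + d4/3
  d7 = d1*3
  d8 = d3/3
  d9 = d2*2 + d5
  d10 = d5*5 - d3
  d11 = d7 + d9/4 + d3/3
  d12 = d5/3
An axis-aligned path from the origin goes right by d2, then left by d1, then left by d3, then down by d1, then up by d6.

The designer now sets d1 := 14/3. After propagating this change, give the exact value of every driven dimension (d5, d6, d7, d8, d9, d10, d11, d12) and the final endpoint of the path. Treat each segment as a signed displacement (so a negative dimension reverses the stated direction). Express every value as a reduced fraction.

d5 = 26
d6 = 17/3
d7 = 14
d8 = 1
d9 = 62
d10 = 127
d11 = 61/2
d12 = 26/3
endpoint = (31/3, 1)

Apply edit: d1 := 14/3
  d5 = d4 + 5 + d2 = 26
  d6 = d1 + d4/3 = 17/3
  d7 = d1*3 = 14
  d8 = d3/3 = 1
  d9 = d2*2 + d5 = 62
  d10 = d5*5 - d3 = 127
  d11 = d7 + d9/4 + d3/3 = 61/2
  d12 = d5/3 = 26/3
Walk from origin (0, 0):
  seg 1: right by d2 = 18 → (18, 0)
  seg 2: left by d1 = 14/3 → (40/3, 0)
  seg 3: left by d3 = 3 → (31/3, 0)
  seg 4: down by d1 = 14/3 → (31/3, -14/3)
  seg 5: up by d6 = 17/3 → (31/3, 1)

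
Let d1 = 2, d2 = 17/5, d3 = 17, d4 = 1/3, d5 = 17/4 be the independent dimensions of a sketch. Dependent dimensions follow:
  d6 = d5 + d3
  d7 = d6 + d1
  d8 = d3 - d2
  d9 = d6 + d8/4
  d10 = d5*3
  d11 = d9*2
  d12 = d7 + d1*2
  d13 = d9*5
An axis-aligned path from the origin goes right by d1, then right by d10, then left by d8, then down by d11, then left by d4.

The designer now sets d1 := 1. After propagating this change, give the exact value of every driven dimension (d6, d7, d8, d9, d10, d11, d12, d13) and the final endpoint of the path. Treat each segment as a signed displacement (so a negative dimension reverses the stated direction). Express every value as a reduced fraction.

d6 = 85/4
d7 = 89/4
d8 = 68/5
d9 = 493/20
d10 = 51/4
d11 = 493/10
d12 = 97/4
d13 = 493/4
endpoint = (-11/60, -493/10)

Apply edit: d1 := 1
  d6 = d5 + d3 = 85/4
  d7 = d6 + d1 = 89/4
  d8 = d3 - d2 = 68/5
  d9 = d6 + d8/4 = 493/20
  d10 = d5*3 = 51/4
  d11 = d9*2 = 493/10
  d12 = d7 + d1*2 = 97/4
  d13 = d9*5 = 493/4
Walk from origin (0, 0):
  seg 1: right by d1 = 1 → (1, 0)
  seg 2: right by d10 = 51/4 → (55/4, 0)
  seg 3: left by d8 = 68/5 → (3/20, 0)
  seg 4: down by d11 = 493/10 → (3/20, -493/10)
  seg 5: left by d4 = 1/3 → (-11/60, -493/10)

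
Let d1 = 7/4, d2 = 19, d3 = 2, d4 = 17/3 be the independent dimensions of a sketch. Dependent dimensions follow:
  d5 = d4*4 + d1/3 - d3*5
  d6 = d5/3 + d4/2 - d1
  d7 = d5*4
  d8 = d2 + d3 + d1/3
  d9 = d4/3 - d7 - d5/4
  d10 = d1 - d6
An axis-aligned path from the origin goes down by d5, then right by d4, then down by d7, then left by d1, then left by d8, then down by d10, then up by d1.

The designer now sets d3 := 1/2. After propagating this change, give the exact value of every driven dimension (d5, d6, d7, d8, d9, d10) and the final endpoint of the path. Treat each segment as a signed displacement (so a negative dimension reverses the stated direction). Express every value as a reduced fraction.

Apply edit: d3 := 1/2
  d5 = d4*4 + d1/3 - d3*5 = 83/4
  d6 = d5/3 + d4/2 - d1 = 8
  d7 = d5*4 = 83
  d8 = d2 + d3 + d1/3 = 241/12
  d9 = d4/3 - d7 - d5/4 = -12427/144
  d10 = d1 - d6 = -25/4
Walk from origin (0, 0):
  seg 1: down by d5 = 83/4 → (0, -83/4)
  seg 2: right by d4 = 17/3 → (17/3, -83/4)
  seg 3: down by d7 = 83 → (17/3, -415/4)
  seg 4: left by d1 = 7/4 → (47/12, -415/4)
  seg 5: left by d8 = 241/12 → (-97/6, -415/4)
  seg 6: down by d10 = -25/4 → (-97/6, -195/2)
  seg 7: up by d1 = 7/4 → (-97/6, -383/4)

d5 = 83/4
d6 = 8
d7 = 83
d8 = 241/12
d9 = -12427/144
d10 = -25/4
endpoint = (-97/6, -383/4)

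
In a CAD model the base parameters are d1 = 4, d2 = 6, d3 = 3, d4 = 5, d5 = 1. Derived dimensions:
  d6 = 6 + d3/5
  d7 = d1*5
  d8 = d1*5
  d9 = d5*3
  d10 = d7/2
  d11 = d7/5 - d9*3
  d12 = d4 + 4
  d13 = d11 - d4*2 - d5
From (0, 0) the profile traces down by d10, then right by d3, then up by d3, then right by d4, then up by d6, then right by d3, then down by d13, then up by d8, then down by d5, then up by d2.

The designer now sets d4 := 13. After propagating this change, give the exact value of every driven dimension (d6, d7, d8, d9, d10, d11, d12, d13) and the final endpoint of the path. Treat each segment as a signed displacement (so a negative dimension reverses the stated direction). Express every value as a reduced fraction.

Apply edit: d4 := 13
  d6 = 6 + d3/5 = 33/5
  d7 = d1*5 = 20
  d8 = d1*5 = 20
  d9 = d5*3 = 3
  d10 = d7/2 = 10
  d11 = d7/5 - d9*3 = -5
  d12 = d4 + 4 = 17
  d13 = d11 - d4*2 - d5 = -32
Walk from origin (0, 0):
  seg 1: down by d10 = 10 → (0, -10)
  seg 2: right by d3 = 3 → (3, -10)
  seg 3: up by d3 = 3 → (3, -7)
  seg 4: right by d4 = 13 → (16, -7)
  seg 5: up by d6 = 33/5 → (16, -2/5)
  seg 6: right by d3 = 3 → (19, -2/5)
  seg 7: down by d13 = -32 → (19, 158/5)
  seg 8: up by d8 = 20 → (19, 258/5)
  seg 9: down by d5 = 1 → (19, 253/5)
  seg 10: up by d2 = 6 → (19, 283/5)

d6 = 33/5
d7 = 20
d8 = 20
d9 = 3
d10 = 10
d11 = -5
d12 = 17
d13 = -32
endpoint = (19, 283/5)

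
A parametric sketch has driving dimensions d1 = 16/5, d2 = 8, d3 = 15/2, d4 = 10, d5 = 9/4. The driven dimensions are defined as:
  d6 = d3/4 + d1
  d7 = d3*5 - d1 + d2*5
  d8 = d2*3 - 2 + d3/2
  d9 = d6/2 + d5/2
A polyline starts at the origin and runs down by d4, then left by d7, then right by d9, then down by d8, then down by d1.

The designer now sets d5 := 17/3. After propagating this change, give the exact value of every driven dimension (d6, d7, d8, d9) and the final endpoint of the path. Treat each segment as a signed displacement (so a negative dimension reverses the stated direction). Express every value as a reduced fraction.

d6 = 203/40
d7 = 743/10
d8 = 103/4
d9 = 1289/240
endpoint = (-16543/240, -779/20)

Apply edit: d5 := 17/3
  d6 = d3/4 + d1 = 203/40
  d7 = d3*5 - d1 + d2*5 = 743/10
  d8 = d2*3 - 2 + d3/2 = 103/4
  d9 = d6/2 + d5/2 = 1289/240
Walk from origin (0, 0):
  seg 1: down by d4 = 10 → (0, -10)
  seg 2: left by d7 = 743/10 → (-743/10, -10)
  seg 3: right by d9 = 1289/240 → (-16543/240, -10)
  seg 4: down by d8 = 103/4 → (-16543/240, -143/4)
  seg 5: down by d1 = 16/5 → (-16543/240, -779/20)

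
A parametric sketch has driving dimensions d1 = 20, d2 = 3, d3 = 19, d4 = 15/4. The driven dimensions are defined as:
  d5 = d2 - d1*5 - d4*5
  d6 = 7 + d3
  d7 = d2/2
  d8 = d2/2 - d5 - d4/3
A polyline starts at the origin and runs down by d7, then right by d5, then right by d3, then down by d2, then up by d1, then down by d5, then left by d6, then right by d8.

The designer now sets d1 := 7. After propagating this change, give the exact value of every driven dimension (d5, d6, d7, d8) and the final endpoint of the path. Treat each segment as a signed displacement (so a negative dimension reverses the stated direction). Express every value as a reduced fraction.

d5 = -203/4
d6 = 26
d7 = 3/2
d8 = 51
endpoint = (-27/4, 213/4)

Apply edit: d1 := 7
  d5 = d2 - d1*5 - d4*5 = -203/4
  d6 = 7 + d3 = 26
  d7 = d2/2 = 3/2
  d8 = d2/2 - d5 - d4/3 = 51
Walk from origin (0, 0):
  seg 1: down by d7 = 3/2 → (0, -3/2)
  seg 2: right by d5 = -203/4 → (-203/4, -3/2)
  seg 3: right by d3 = 19 → (-127/4, -3/2)
  seg 4: down by d2 = 3 → (-127/4, -9/2)
  seg 5: up by d1 = 7 → (-127/4, 5/2)
  seg 6: down by d5 = -203/4 → (-127/4, 213/4)
  seg 7: left by d6 = 26 → (-231/4, 213/4)
  seg 8: right by d8 = 51 → (-27/4, 213/4)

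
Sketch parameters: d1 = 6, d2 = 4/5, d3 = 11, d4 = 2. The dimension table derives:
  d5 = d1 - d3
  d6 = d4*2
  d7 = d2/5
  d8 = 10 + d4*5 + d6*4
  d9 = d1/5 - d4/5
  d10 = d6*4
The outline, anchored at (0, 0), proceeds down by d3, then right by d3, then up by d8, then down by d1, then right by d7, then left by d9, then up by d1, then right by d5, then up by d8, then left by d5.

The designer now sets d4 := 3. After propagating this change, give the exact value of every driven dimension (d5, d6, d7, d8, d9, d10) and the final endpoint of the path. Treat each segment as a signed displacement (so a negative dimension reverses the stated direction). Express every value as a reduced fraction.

Apply edit: d4 := 3
  d5 = d1 - d3 = -5
  d6 = d4*2 = 6
  d7 = d2/5 = 4/25
  d8 = 10 + d4*5 + d6*4 = 49
  d9 = d1/5 - d4/5 = 3/5
  d10 = d6*4 = 24
Walk from origin (0, 0):
  seg 1: down by d3 = 11 → (0, -11)
  seg 2: right by d3 = 11 → (11, -11)
  seg 3: up by d8 = 49 → (11, 38)
  seg 4: down by d1 = 6 → (11, 32)
  seg 5: right by d7 = 4/25 → (279/25, 32)
  seg 6: left by d9 = 3/5 → (264/25, 32)
  seg 7: up by d1 = 6 → (264/25, 38)
  seg 8: right by d5 = -5 → (139/25, 38)
  seg 9: up by d8 = 49 → (139/25, 87)
  seg 10: left by d5 = -5 → (264/25, 87)

d5 = -5
d6 = 6
d7 = 4/25
d8 = 49
d9 = 3/5
d10 = 24
endpoint = (264/25, 87)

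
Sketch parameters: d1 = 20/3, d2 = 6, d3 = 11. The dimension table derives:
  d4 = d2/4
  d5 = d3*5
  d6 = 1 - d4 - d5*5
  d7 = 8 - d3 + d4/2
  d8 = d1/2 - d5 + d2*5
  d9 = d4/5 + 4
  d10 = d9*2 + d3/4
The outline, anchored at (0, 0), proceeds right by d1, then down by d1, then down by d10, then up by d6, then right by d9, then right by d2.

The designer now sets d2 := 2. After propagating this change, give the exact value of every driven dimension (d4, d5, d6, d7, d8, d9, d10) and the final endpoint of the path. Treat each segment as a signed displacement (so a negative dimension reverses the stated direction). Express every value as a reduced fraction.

Apply edit: d2 := 2
  d4 = d2/4 = 1/2
  d5 = d3*5 = 55
  d6 = 1 - d4 - d5*5 = -549/2
  d7 = 8 - d3 + d4/2 = -11/4
  d8 = d1/2 - d5 + d2*5 = -125/3
  d9 = d4/5 + 4 = 41/10
  d10 = d9*2 + d3/4 = 219/20
Walk from origin (0, 0):
  seg 1: right by d1 = 20/3 → (20/3, 0)
  seg 2: down by d1 = 20/3 → (20/3, -20/3)
  seg 3: down by d10 = 219/20 → (20/3, -1057/60)
  seg 4: up by d6 = -549/2 → (20/3, -17527/60)
  seg 5: right by d9 = 41/10 → (323/30, -17527/60)
  seg 6: right by d2 = 2 → (383/30, -17527/60)

d4 = 1/2
d5 = 55
d6 = -549/2
d7 = -11/4
d8 = -125/3
d9 = 41/10
d10 = 219/20
endpoint = (383/30, -17527/60)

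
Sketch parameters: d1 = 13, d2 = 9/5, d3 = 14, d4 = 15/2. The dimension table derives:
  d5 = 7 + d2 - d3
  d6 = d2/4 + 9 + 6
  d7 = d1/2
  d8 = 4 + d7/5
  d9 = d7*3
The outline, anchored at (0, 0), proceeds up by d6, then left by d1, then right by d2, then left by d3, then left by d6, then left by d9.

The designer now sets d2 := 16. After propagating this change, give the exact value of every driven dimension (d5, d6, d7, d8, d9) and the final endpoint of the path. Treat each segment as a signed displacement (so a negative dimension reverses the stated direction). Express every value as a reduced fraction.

d5 = 9
d6 = 19
d7 = 13/2
d8 = 53/10
d9 = 39/2
endpoint = (-99/2, 19)

Apply edit: d2 := 16
  d5 = 7 + d2 - d3 = 9
  d6 = d2/4 + 9 + 6 = 19
  d7 = d1/2 = 13/2
  d8 = 4 + d7/5 = 53/10
  d9 = d7*3 = 39/2
Walk from origin (0, 0):
  seg 1: up by d6 = 19 → (0, 19)
  seg 2: left by d1 = 13 → (-13, 19)
  seg 3: right by d2 = 16 → (3, 19)
  seg 4: left by d3 = 14 → (-11, 19)
  seg 5: left by d6 = 19 → (-30, 19)
  seg 6: left by d9 = 39/2 → (-99/2, 19)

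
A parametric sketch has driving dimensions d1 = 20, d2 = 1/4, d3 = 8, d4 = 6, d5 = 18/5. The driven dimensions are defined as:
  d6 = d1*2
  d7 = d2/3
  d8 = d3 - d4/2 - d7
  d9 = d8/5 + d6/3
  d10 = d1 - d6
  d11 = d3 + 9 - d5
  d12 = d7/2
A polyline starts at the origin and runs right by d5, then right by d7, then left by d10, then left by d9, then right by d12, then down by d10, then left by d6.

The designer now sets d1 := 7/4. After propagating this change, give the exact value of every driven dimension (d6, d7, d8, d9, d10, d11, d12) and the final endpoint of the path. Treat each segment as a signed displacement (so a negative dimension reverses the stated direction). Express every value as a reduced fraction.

d6 = 7/2
d7 = 1/12
d8 = 59/12
d9 = 43/20
d10 = -7/4
d11 = 67/5
d12 = 1/24
endpoint = (-7/40, 7/4)

Apply edit: d1 := 7/4
  d6 = d1*2 = 7/2
  d7 = d2/3 = 1/12
  d8 = d3 - d4/2 - d7 = 59/12
  d9 = d8/5 + d6/3 = 43/20
  d10 = d1 - d6 = -7/4
  d11 = d3 + 9 - d5 = 67/5
  d12 = d7/2 = 1/24
Walk from origin (0, 0):
  seg 1: right by d5 = 18/5 → (18/5, 0)
  seg 2: right by d7 = 1/12 → (221/60, 0)
  seg 3: left by d10 = -7/4 → (163/30, 0)
  seg 4: left by d9 = 43/20 → (197/60, 0)
  seg 5: right by d12 = 1/24 → (133/40, 0)
  seg 6: down by d10 = -7/4 → (133/40, 7/4)
  seg 7: left by d6 = 7/2 → (-7/40, 7/4)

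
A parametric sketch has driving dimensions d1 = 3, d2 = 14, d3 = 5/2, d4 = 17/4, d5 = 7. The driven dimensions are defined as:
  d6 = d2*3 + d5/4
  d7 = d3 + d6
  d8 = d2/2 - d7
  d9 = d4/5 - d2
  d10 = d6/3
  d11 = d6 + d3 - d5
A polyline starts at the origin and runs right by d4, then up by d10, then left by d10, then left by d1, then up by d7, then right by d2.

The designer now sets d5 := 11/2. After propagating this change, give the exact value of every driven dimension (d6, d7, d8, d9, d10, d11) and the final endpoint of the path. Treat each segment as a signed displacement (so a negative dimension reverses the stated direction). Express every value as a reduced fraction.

Apply edit: d5 := 11/2
  d6 = d2*3 + d5/4 = 347/8
  d7 = d3 + d6 = 367/8
  d8 = d2/2 - d7 = -311/8
  d9 = d4/5 - d2 = -263/20
  d10 = d6/3 = 347/24
  d11 = d6 + d3 - d5 = 323/8
Walk from origin (0, 0):
  seg 1: right by d4 = 17/4 → (17/4, 0)
  seg 2: up by d10 = 347/24 → (17/4, 347/24)
  seg 3: left by d10 = 347/24 → (-245/24, 347/24)
  seg 4: left by d1 = 3 → (-317/24, 347/24)
  seg 5: up by d7 = 367/8 → (-317/24, 181/3)
  seg 6: right by d2 = 14 → (19/24, 181/3)

d6 = 347/8
d7 = 367/8
d8 = -311/8
d9 = -263/20
d10 = 347/24
d11 = 323/8
endpoint = (19/24, 181/3)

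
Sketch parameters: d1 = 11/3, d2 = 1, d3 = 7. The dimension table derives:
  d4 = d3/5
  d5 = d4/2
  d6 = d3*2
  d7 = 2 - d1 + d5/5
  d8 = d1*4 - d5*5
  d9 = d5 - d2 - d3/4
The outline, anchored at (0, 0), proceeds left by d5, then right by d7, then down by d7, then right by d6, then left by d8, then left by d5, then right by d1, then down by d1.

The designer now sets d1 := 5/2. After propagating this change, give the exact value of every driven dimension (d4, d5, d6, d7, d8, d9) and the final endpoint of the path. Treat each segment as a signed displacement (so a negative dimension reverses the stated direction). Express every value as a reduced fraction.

Apply edit: d1 := 5/2
  d4 = d3/5 = 7/5
  d5 = d4/2 = 7/10
  d6 = d3*2 = 14
  d7 = 2 - d1 + d5/5 = -9/25
  d8 = d1*4 - d5*5 = 13/2
  d9 = d5 - d2 - d3/4 = -41/20
Walk from origin (0, 0):
  seg 1: left by d5 = 7/10 → (-7/10, 0)
  seg 2: right by d7 = -9/25 → (-53/50, 0)
  seg 3: down by d7 = -9/25 → (-53/50, 9/25)
  seg 4: right by d6 = 14 → (647/50, 9/25)
  seg 5: left by d8 = 13/2 → (161/25, 9/25)
  seg 6: left by d5 = 7/10 → (287/50, 9/25)
  seg 7: right by d1 = 5/2 → (206/25, 9/25)
  seg 8: down by d1 = 5/2 → (206/25, -107/50)

d4 = 7/5
d5 = 7/10
d6 = 14
d7 = -9/25
d8 = 13/2
d9 = -41/20
endpoint = (206/25, -107/50)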